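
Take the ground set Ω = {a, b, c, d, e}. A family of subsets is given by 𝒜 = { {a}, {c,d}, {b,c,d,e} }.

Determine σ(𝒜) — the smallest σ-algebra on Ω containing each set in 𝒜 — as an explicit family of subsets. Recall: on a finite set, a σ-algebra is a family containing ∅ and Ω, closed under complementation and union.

Seed the family with 𝒜 together with ∅ and Ω: { ∅, {a}, {c,d}, {b,c,d,e}, Ω }.
Round 1: 2 new —
  {a,b,e}  = {c,d}ᶜ
  {a,c,d}  = {c,d} ∪ {a}
  [7 total]
Round 2: +1 →
  {b,e}  = {a,c,d}ᶜ
  [8 total]
Round 3: no new sets; the family is a σ-algebra.

|σ(𝒜)| = 8.  σ(𝒜) = { ∅, {a}, {b,e}, {c,d}, {a,b,e}, {a,c,d}, {b,c,d,e}, Ω }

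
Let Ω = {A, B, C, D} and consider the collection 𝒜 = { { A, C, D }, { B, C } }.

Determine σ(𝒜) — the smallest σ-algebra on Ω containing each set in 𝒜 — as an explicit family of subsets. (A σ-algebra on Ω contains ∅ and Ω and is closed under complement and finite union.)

Take S₀ = 𝒜 ∪ {∅, Ω} = { {}, { B, C }, { A, C, D }, Ω }.
Pass 1 adds 2:
  { B }  = complement { A, C, D }
  { A, D }  = complement { B, C }
  [6 total]
Pass 2: 1 new —
  { A, B, D }  = { A, D } ∪ { B }
  [7 total]
Pass 3: 1 new —
  { C }  = complement { A, B, D }
  [8 total]
After Pass 4 the family is unchanged; done.

σ(𝒜) = { {}, { B }, { C }, { A, D }, { B, C }, { A, B, D }, { A, C, D }, Ω }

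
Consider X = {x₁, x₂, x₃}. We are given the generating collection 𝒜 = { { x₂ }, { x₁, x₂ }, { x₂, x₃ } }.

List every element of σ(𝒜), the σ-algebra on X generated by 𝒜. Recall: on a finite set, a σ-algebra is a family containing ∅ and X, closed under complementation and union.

|σ(𝒜)| = 8.  σ(𝒜) = { {}, { x₁ }, { x₂ }, { x₃ }, { x₁, x₂ }, { x₁, x₃ }, { x₂, x₃ }, X }

Derivation:
Seed the family with 𝒜 together with ∅ and X: { {}, { x₂ }, { x₁, x₂ }, { x₂, x₃ }, X }.
Iteration 1: 3 new —
  { x₁ }  = X∖{ x₂, x₃ }
  { x₃ }  = X∖{ x₁, x₂ }
  { x₁, x₃ }  = X∖{ x₂ }
  — 8 sets.
Iteration 2 adds nothing — fixpoint reached.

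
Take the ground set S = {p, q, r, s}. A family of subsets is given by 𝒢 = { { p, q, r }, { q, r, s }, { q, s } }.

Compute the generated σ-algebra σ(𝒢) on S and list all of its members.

Take S₀ = 𝒢 ∪ {∅, S} = { ∅, { q, s }, { p, q, r }, { q, r, s }, S }.
Round 1 (3 new):
  { p }  = { q, r, s }ᶜ
  { s }  = { p, q, r }ᶜ
  { p, r }  = { q, s }ᶜ
Round 2. New:
  { p, s }  = { s } ∪ { p }
  { p, q, s }  = { q, s } ∪ { p }
  { p, r, s }  = { s } ∪ { p, r }
Round 3. New:
  { q }  = { p, r, s }ᶜ
  { r }  = { p, q, s }ᶜ
  { q, r }  = { p, s }ᶜ
Round 4 adds 2:
  { p, q }  = { q } ∪ { p }
  { r, s }  = { r } ∪ { s }
Round 5 adds nothing — fixpoint reached.

Hence σ(𝒢) has 16 members: { ∅, { p }, { q }, { r }, { s }, { p, q }, { p, r }, { p, s }, { q, r }, { q, s }, { r, s }, { p, q, r }, { p, q, s }, { p, r, s }, { q, r, s }, S }.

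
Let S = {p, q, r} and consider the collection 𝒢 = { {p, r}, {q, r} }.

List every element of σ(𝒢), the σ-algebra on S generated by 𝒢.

Take S₀ = 𝒢 ∪ {∅, S} = { {}, {p, r}, {q, r}, S }.
Round 1 adds 2:
  {p}  = S∖{q, r}
  {q}  = S∖{p, r}
  (now 6)
Round 2: 1 new —
  {p, q}  = {q} ∪ {p}
  (now 7)
Round 3 adds 1:
  {r}  = S∖{p, q}
  (now 8)
Round 4: no new sets; the family is a σ-algebra.

|σ(𝒢)| = 8.  σ(𝒢) = { {}, {p}, {q}, {r}, {p, q}, {p, r}, {q, r}, S }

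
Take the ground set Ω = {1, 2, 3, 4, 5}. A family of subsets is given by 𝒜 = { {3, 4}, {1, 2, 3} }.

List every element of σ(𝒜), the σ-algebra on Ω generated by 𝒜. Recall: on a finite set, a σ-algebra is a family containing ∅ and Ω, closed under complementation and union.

Answer: σ(𝒜) = { {}, {3}, {4}, {5}, {1, 2}, {3, 4}, {3, 5}, {4, 5}, {1, 2, 3}, {1, 2, 4}, {1, 2, 5}, {3, 4, 5}, {1, 2, 3, 4}, {1, 2, 3, 5}, {1, 2, 4, 5}, Ω }

Trace:
Initial family (4 sets): { {}, {3, 4}, {1, 2, 3}, Ω }.
Round 1: +3 →
  {4, 5}  = ᶜ of {1, 2, 3}
  {1, 2, 5}  = ᶜ of {3, 4}
  {1, 2, 3, 4}  = {1, 2, 3} ∪ {3, 4}
  — 7 sets.
Round 2 (4 new):
  {5}  = ᶜ of {1, 2, 3, 4}
  {3, 4, 5}  = {4, 5} ∪ {3, 4}
  {1, 2, 3, 5}  = {1, 2, 5} ∪ {1, 2, 3}
  {1, 2, 4, 5}  = {4, 5} ∪ {1, 2, 5}
  — 11 sets.
Round 3. New:
  {3}  = ᶜ of {1, 2, 4, 5}
  {4}  = ᶜ of {1, 2, 3, 5}
  {1, 2}  = ᶜ of {3, 4, 5}
  — 14 sets.
Round 4 adds 2:
  {3, 5}  = {3} ∪ {5}
  {1, 2, 4}  = {1, 2} ∪ {4}
  — 16 sets.
Round 5: closed — nothing new.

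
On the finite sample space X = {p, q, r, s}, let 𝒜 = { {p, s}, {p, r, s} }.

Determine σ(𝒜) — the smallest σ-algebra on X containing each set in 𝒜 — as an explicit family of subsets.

Answer: σ(𝒜) = { {}, {q}, {r}, {p, s}, {q, r}, {p, q, s}, {p, r, s}, X }

Check:
Take S₀ = 𝒜 ∪ {∅, X} = { {}, {p, s}, {p, r, s}, X }.
Step 1 (2 new):
  {q}  = {p, r, s}ᶜ
  {q, r}  = {p, s}ᶜ
  [6 total]
Step 2 adds 1:
  {p, q, s}  = {p, s} ∪ {q}
  [7 total]
Step 3: 1 new —
  {r}  = {p, q, s}ᶜ
  [8 total]
Step 4: already closed under ᶜ and ∪.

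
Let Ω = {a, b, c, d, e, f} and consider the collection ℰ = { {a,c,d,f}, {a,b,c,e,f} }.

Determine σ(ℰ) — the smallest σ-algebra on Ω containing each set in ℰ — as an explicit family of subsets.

Seed the family with ℰ together with ∅ and Ω: { ∅, {a,c,d,f}, {a,b,c,e,f}, Ω }.
Pass 1: +2 →
  {d}  = Ω∖{a,b,c,e,f}
  {b,e}  = Ω∖{a,c,d,f}
Pass 2: 1 new —
  {b,d,e}  = {b,e} ∪ {d}
Pass 3 adds 1:
  {a,c,f}  = Ω∖{b,d,e}
Pass 4: no new sets; the family is a σ-algebra.

|σ(ℰ)| = 8.  σ(ℰ) = { ∅, {d}, {b,e}, {a,c,f}, {b,d,e}, {a,c,d,f}, {a,b,c,e,f}, Ω }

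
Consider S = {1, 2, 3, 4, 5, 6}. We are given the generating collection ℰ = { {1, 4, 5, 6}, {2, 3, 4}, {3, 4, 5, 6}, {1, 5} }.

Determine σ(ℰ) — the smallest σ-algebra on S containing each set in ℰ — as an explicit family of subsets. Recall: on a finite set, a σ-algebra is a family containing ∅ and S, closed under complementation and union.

|σ(ℰ)| = 64.  σ(ℰ) = { {}, {1}, {2}, {3}, {4}, {5}, {6}, {1, 2}, {1, 3}, {1, 4}, {1, 5}, {1, 6}, {2, 3}, {2, 4}, {2, 5}, {2, 6}, {3, 4}, {3, 5}, {3, 6}, {4, 5}, {4, 6}, {5, 6}, {1, 2, 3}, {1, 2, 4}, {1, 2, 5}, {1, 2, 6}, {1, 3, 4}, {1, 3, 5}, {1, 3, 6}, {1, 4, 5}, {1, 4, 6}, {1, 5, 6}, {2, 3, 4}, {2, 3, 5}, {2, 3, 6}, {2, 4, 5}, {2, 4, 6}, {2, 5, 6}, {3, 4, 5}, {3, 4, 6}, {3, 5, 6}, {4, 5, 6}, {1, 2, 3, 4}, {1, 2, 3, 5}, {1, 2, 3, 6}, {1, 2, 4, 5}, {1, 2, 4, 6}, {1, 2, 5, 6}, {1, 3, 4, 5}, {1, 3, 4, 6}, {1, 3, 5, 6}, {1, 4, 5, 6}, {2, 3, 4, 5}, {2, 3, 4, 6}, {2, 3, 5, 6}, {2, 4, 5, 6}, {3, 4, 5, 6}, {1, 2, 3, 4, 5}, {1, 2, 3, 4, 6}, {1, 2, 3, 5, 6}, {1, 2, 4, 5, 6}, {1, 3, 4, 5, 6}, {2, 3, 4, 5, 6}, S }

Check:
Start: ℰ ∪ {∅, S} = { {}, {1, 5}, {2, 3, 4}, {1, 4, 5, 6}, {3, 4, 5, 6}, S }.
Step 1: +7 →
  {1, 2}  = S∖{3, 4, 5, 6}
  {2, 3}  = S∖{1, 4, 5, 6}
  {1, 5, 6}  = S∖{2, 3, 4}
  {2, 3, 4, 6}  = S∖{1, 5}
  {1, 2, 3, 4, 5}  = {2, 3, 4} ∪ {1, 5}
  {1, 3, 4, 5, 6}  = {3, 4, 5, 6} ∪ {1, 5}
  {2, 3, 4, 5, 6}  = {2, 3, 4} ∪ {3, 4, 5, 6}
  — 13 sets.
Step 2: 11 new —
  {1}  = S∖{2, 3, 4, 5, 6}
  {2}  = S∖{1, 3, 4, 5, 6}
  {6}  = S∖{1, 2, 3, 4, 5}
  {1, 2, 3}  = {1, 2} ∪ {2, 3}
  {1, 2, 5}  = {1, 2} ∪ {1, 5}
  {1, 2, 3, 4}  = {2, 3, 4} ∪ {1, 2}
  {1, 2, 3, 5}  = {2, 3} ∪ {1, 5}
  {1, 2, 5, 6}  = {1, 2} ∪ {1, 5, 6}
  {1, 2, 3, 4, 6}  = {1, 2} ∪ {2, 3, 4, 6}
  {1, 2, 3, 5, 6}  = {2, 3} ∪ {1, 5, 6}
  {1, 2, 4, 5, 6}  = {1, 2} ∪ {1, 4, 5, 6}
  — 24 sets.
Step 3: +13 →
  {3}  = S∖{1, 2, 4, 5, 6}
  {4}  = S∖{1, 2, 3, 5, 6}
  {5}  = S∖{1, 2, 3, 4, 6}
  {1, 6}  = {6} ∪ {1}
  {2, 6}  = {2} ∪ {6}
  {3, 4}  = S∖{1, 2, 5, 6}
  {4, 6}  = S∖{1, 2, 3, 5}
  {5, 6}  = S∖{1, 2, 3, 4}
  {1, 2, 6}  = {1, 2} ∪ {6}
  {2, 3, 6}  = {6} ∪ {2, 3}
  {3, 4, 6}  = S∖{1, 2, 5}
  {4, 5, 6}  = S∖{1, 2, 3}
  {1, 2, 3, 6}  = {1, 2, 3} ∪ {6}
  — 37 sets.
Step 4 (26 new):
  {1, 3}  = {1} ∪ {3}
  {1, 4}  = {1} ∪ {4}
  {2, 4}  = {2} ∪ {4}
  {2, 5}  = {2} ∪ {5}
  {3, 5}  = {5} ∪ {3}
  {3, 6}  = {6} ∪ {3}
  {4, 5}  = S∖{1, 2, 3, 6}
  {1, 2, 4}  = {1, 2} ∪ {4}
  {1, 3, 4}  = {3, 4} ∪ {1}
  {1, 3, 5}  = {3} ∪ {1, 5}
  {1, 3, 6}  = {1, 6} ∪ {3}
  {1, 4, 5}  = S∖{2, 3, 6}
  {1, 4, 6}  = {1} ∪ {4, 6}
  {2, 3, 5}  = {5} ∪ {2, 3}
  {2, 4, 6}  = {2} ∪ {4, 6}
  {2, 5, 6}  = {5, 6} ∪ {2}
  {3, 4, 5}  = S∖{1, 2, 6}
  {3, 5, 6}  = {5, 6} ∪ {3}
  {1, 2, 4, 5}  = {1, 2, 5} ∪ {4}
  {1, 2, 4, 6}  = {1, 2} ∪ {4, 6}
  {1, 3, 4, 5}  = S∖{2, 6}
  {1, 3, 4, 6}  = {3, 4} ∪ {1, 6}
  {1, 3, 5, 6}  = {3} ∪ {1, 5, 6}
  {2, 3, 4, 5}  = S∖{1, 6}
  {2, 3, 5, 6}  = {5, 6} ∪ {2, 3, 6}
  {2, 4, 5, 6}  = {2} ∪ {4, 5, 6}
  — 63 sets.
Step 5 (1 new):
  {2, 4, 5}  = S∖{1, 3, 6}
  — 64 sets.
Step 6 adds nothing — fixpoint reached.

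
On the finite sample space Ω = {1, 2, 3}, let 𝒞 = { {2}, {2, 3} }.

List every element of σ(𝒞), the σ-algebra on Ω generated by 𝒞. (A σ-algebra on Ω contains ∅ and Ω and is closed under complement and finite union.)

Take S₀ = 𝒞 ∪ {∅, Ω} = { {}, {2}, {2, 3}, Ω }.
Round 1: 2 new —
  {1}  = {2, 3}ᶜ
  {1, 3}  = {2}ᶜ
  |family| = 6
Round 2 adds 1:
  {1, 2}  = {2} ∪ {1}
  |family| = 7
Round 3. New:
  {3}  = {1, 2}ᶜ
  |family| = 8
Round 4 adds nothing — fixpoint reached.

σ(𝒞) = { {}, {1}, {2}, {3}, {1, 2}, {1, 3}, {2, 3}, Ω }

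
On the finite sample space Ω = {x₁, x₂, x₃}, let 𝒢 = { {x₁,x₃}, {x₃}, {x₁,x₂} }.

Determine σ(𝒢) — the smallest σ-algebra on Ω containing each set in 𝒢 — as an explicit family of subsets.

Seed the family with 𝒢 together with ∅ and Ω: { {}, {x₃}, {x₁,x₂}, {x₁,x₃}, Ω }.
Step 1. New:
  {x₂}  = Ω∖{x₁,x₃}
Step 2 adds 1:
  {x₂,x₃}  = {x₃} ∪ {x₂}
Step 3: +1 →
  {x₁}  = Ω∖{x₂,x₃}
Step 4: already closed under ᶜ and ∪.

Therefore σ(𝒢) = { {}, {x₁}, {x₂}, {x₃}, {x₁,x₂}, {x₁,x₃}, {x₂,x₃}, Ω } (|σ(𝒢)| = 8).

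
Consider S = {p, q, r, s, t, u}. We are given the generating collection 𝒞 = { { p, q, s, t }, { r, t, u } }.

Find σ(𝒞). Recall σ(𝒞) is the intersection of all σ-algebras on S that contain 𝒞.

σ(𝒞) = { ∅, { t }, { r, u }, { p, q, s }, { r, t, u }, { p, q, s, t }, { p, q, r, s, u }, S }

Working:
Start: 𝒞 ∪ {∅, S} = { ∅, { r, t, u }, { p, q, s, t }, S }.
Pass 1 adds 2:
  { r, u }  = complement { p, q, s, t }
  { p, q, s }  = complement { r, t, u }
  |family| = 6
Pass 2 (1 new):
  { p, q, r, s, u }  = { r, u } ∪ { p, q, s }
  |family| = 7
Pass 3: 1 new —
  { t }  = complement { p, q, r, s, u }
  |family| = 8
Pass 4: closed — nothing new.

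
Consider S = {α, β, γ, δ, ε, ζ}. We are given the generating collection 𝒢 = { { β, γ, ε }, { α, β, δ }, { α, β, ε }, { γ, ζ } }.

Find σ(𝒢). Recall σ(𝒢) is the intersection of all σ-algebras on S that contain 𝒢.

σ(𝒢) = { {  }, { α }, { β }, { γ }, { δ }, { ε }, { ζ }, { α, β }, { α, γ }, { α, δ }, { α, ε }, { α, ζ }, { β, γ }, { β, δ }, { β, ε }, { β, ζ }, { γ, δ }, { γ, ε }, { γ, ζ }, { δ, ε }, { δ, ζ }, { ε, ζ }, { α, β, γ }, { α, β, δ }, { α, β, ε }, { α, β, ζ }, { α, γ, δ }, { α, γ, ε }, { α, γ, ζ }, { α, δ, ε }, { α, δ, ζ }, { α, ε, ζ }, { β, γ, δ }, { β, γ, ε }, { β, γ, ζ }, { β, δ, ε }, { β, δ, ζ }, { β, ε, ζ }, { γ, δ, ε }, { γ, δ, ζ }, { γ, ε, ζ }, { δ, ε, ζ }, { α, β, γ, δ }, { α, β, γ, ε }, { α, β, γ, ζ }, { α, β, δ, ε }, { α, β, δ, ζ }, { α, β, ε, ζ }, { α, γ, δ, ε }, { α, γ, δ, ζ }, { α, γ, ε, ζ }, { α, δ, ε, ζ }, { β, γ, δ, ε }, { β, γ, δ, ζ }, { β, γ, ε, ζ }, { β, δ, ε, ζ }, { γ, δ, ε, ζ }, { α, β, γ, δ, ε }, { α, β, γ, δ, ζ }, { α, β, γ, ε, ζ }, { α, β, δ, ε, ζ }, { α, γ, δ, ε, ζ }, { β, γ, δ, ε, ζ }, S }

Derivation:
Start: 𝒢 ∪ {∅, S} = { {  }, { γ, ζ }, { α, β, δ }, { α, β, ε }, { β, γ, ε }, S }.
Iteration 1 adds 9:
  { α, δ, ζ }  = ᶜ of { β, γ, ε }
  { γ, δ, ζ }  = ᶜ of { α, β, ε }
  { γ, ε, ζ }  = ᶜ of { α, β, δ }
  { α, β, γ, ε }  = { α, β, ε } ∪ { β, γ, ε }
  { α, β, δ, ε }  = ᶜ of { γ, ζ }
  { β, γ, ε, ζ }  = { β, γ, ε } ∪ { γ, ζ }
  { α, β, γ, δ, ε }  = { β, γ, ε } ∪ { α, β, δ }
  { α, β, γ, δ, ζ }  = { γ, ζ } ∪ { α, β, δ }
  { α, β, γ, ε, ζ }  = { α, β, ε } ∪ { γ, ζ }
  — 15 sets.
Iteration 2 (11 new):
  { δ }  = ᶜ of { α, β, γ, ε, ζ }
  { ε }  = ᶜ of { α, β, γ, δ, ζ }
  { ζ }  = ᶜ of { α, β, γ, δ, ε }
  { α, δ }  = ᶜ of { β, γ, ε, ζ }
  { δ, ζ }  = ᶜ of { α, β, γ, ε }
  { α, β, δ, ζ }  = { α, δ, ζ } ∪ { α, β, δ }
  { α, γ, δ, ζ }  = { α, δ, ζ } ∪ { γ, ζ }
  { γ, δ, ε, ζ }  = { γ, ε, ζ } ∪ { γ, δ, ζ }
  { α, β, δ, ε, ζ }  = { α, δ, ζ } ∪ { α, β, δ, ε }
  { α, γ, δ, ε, ζ }  = { α, δ, ζ } ∪ { γ, ε, ζ }
  { β, γ, δ, ε, ζ }  = { β, γ, ε } ∪ { γ, δ, ζ }
  — 26 sets.
Iteration 3: 13 new —
  { α }  = ᶜ of { β, γ, δ, ε, ζ }
  { β }  = ᶜ of { α, γ, δ, ε, ζ }
  { γ }  = ᶜ of { α, β, δ, ε, ζ }
  { α, β }  = ᶜ of { γ, δ, ε, ζ }
  { β, ε }  = ᶜ of { α, γ, δ, ζ }
  { γ, ε }  = ᶜ of { α, β, δ, ζ }
  { δ, ε }  = { ε } ∪ { δ }
  { ε, ζ }  = { ζ } ∪ { ε }
  { α, δ, ε }  = { α, δ } ∪ { ε }
  { δ, ε, ζ }  = { δ, ζ } ∪ { ε }
  { α, β, ε, ζ }  = { ζ } ∪ { α, β, ε }
  { α, δ, ε, ζ }  = { α, δ, ζ } ∪ { ε }
  { β, γ, δ, ε }  = { β, γ, ε } ∪ { δ }
  — 39 sets.
Iteration 4: +24 →
  { α, γ }  = { γ } ∪ { α }
  { α, ε }  = { α } ∪ { ε }
  { α, ζ }  = ᶜ of { β, γ, δ, ε }
  { β, γ }  = ᶜ of { α, δ, ε, ζ }
  { β, δ }  = { β } ∪ { δ }
  { β, ζ }  = { β } ∪ { ζ }
  { γ, δ }  = ᶜ of { α, β, ε, ζ }
  { α, β, γ }  = ᶜ of { δ, ε, ζ }
  { α, β, ζ }  = { α, β } ∪ { ζ }
  { α, γ, δ }  = { γ } ∪ { α, δ }
  { α, γ, ε }  = { γ, ε } ∪ { α }
  { α, γ, ζ }  = { γ, ζ } ∪ { α }
  { α, ε, ζ }  = { α } ∪ { ε, ζ }
  { β, γ, ζ }  = ᶜ of { α, δ, ε }
  { β, δ, ε }  = { β } ∪ { δ, ε }
  { β, δ, ζ }  = { β } ∪ { δ, ζ }
  { β, ε, ζ }  = { β } ∪ { ε, ζ }
  { γ, δ, ε }  = { δ, ε } ∪ { γ, ε }
  { α, β, γ, δ }  = ᶜ of { ε, ζ }
  { α, β, γ, ζ }  = ᶜ of { δ, ε }
  { α, γ, δ, ε }  = { γ, ε } ∪ { α, δ }
  { α, γ, ε, ζ }  = { α } ∪ { γ, ε, ζ }
  { β, γ, δ, ζ }  = { β } ∪ { γ, δ, ζ }
  { β, δ, ε, ζ }  = { β } ∪ { δ, ε, ζ }
  — 63 sets.
Iteration 5: 1 new —
  { β, γ, δ }  = ᶜ of { α, ε, ζ }
  — 64 sets.
Iteration 6: already closed under ᶜ and ∪.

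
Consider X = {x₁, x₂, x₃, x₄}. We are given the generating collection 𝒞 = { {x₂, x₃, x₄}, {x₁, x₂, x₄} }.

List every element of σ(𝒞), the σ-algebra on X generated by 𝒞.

σ(𝒞) (8 sets): { ∅, {x₁}, {x₃}, {x₁, x₃}, {x₂, x₄}, {x₁, x₂, x₄}, {x₂, x₃, x₄}, X }

Working:
Take S₀ = 𝒞 ∪ {∅, X} = { ∅, {x₁, x₂, x₄}, {x₂, x₃, x₄}, X }.
Step 1: +2 →
  {x₁}  = ᶜ of {x₂, x₃, x₄}
  {x₃}  = ᶜ of {x₁, x₂, x₄}
  — 6 sets.
Step 2 (1 new):
  {x₁, x₃}  = {x₃} ∪ {x₁}
  — 7 sets.
Step 3 (1 new):
  {x₂, x₄}  = ᶜ of {x₁, x₃}
  — 8 sets.
Step 4: already closed under ᶜ and ∪.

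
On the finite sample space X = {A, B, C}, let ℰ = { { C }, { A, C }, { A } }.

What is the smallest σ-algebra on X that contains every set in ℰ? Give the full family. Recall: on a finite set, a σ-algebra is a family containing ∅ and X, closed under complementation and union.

Initial family (5 sets): { ∅, { A }, { C }, { A, C }, X }.
Round 1. New:
  { B }  = { A, C }ᶜ
  { A, B }  = { C }ᶜ
  { B, C }  = { A }ᶜ
  (now 8)
Round 2: stable.

Hence σ(ℰ) has 8 members: { ∅, { A }, { B }, { C }, { A, B }, { A, C }, { B, C }, X }.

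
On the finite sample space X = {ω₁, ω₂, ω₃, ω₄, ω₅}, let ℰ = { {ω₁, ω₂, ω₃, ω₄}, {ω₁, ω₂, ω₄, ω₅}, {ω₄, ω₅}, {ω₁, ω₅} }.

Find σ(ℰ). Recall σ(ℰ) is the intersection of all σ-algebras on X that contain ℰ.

Start: ℰ ∪ {∅, X} = { {}, {ω₁, ω₅}, {ω₄, ω₅}, {ω₁, ω₂, ω₃, ω₄}, {ω₁, ω₂, ω₄, ω₅}, X }.
Pass 1. New:
  {ω₃}  = {ω₁, ω₂, ω₄, ω₅}ᶜ
  {ω₅}  = {ω₁, ω₂, ω₃, ω₄}ᶜ
  {ω₁, ω₂, ω₃}  = {ω₄, ω₅}ᶜ
  {ω₁, ω₄, ω₅}  = {ω₄, ω₅} ∪ {ω₁, ω₅}
  {ω₂, ω₃, ω₄}  = {ω₁, ω₅}ᶜ
Pass 2 adds 7:
  {ω₂, ω₃}  = {ω₁, ω₄, ω₅}ᶜ
  {ω₃, ω₅}  = {ω₅} ∪ {ω₃}
  {ω₁, ω₃, ω₅}  = {ω₃} ∪ {ω₁, ω₅}
  {ω₃, ω₄, ω₅}  = {ω₄, ω₅} ∪ {ω₃}
  {ω₁, ω₂, ω₃, ω₅}  = {ω₁, ω₂, ω₃} ∪ {ω₅}
  {ω₁, ω₃, ω₄, ω₅}  = {ω₁, ω₄, ω₅} ∪ {ω₃}
  {ω₂, ω₃, ω₄, ω₅}  = {ω₂, ω₃, ω₄} ∪ {ω₅}
Pass 3: 7 new —
  {ω₁}  = {ω₂, ω₃, ω₄, ω₅}ᶜ
  {ω₂}  = {ω₁, ω₃, ω₄, ω₅}ᶜ
  {ω₄}  = {ω₁, ω₂, ω₃, ω₅}ᶜ
  {ω₁, ω₂}  = {ω₃, ω₄, ω₅}ᶜ
  {ω₂, ω₄}  = {ω₁, ω₃, ω₅}ᶜ
  {ω₁, ω₂, ω₄}  = {ω₃, ω₅}ᶜ
  {ω₂, ω₃, ω₅}  = {ω₂, ω₃} ∪ {ω₃, ω₅}
Pass 4: 6 new —
  {ω₁, ω₃}  = {ω₃} ∪ {ω₁}
  {ω₁, ω₄}  = {ω₂, ω₃, ω₅}ᶜ
  {ω₂, ω₅}  = {ω₂} ∪ {ω₅}
  {ω₃, ω₄}  = {ω₃} ∪ {ω₄}
  {ω₁, ω₂, ω₅}  = {ω₁, ω₂} ∪ {ω₅}
  {ω₂, ω₄, ω₅}  = {ω₂} ∪ {ω₄, ω₅}
Pass 5. New:
  {ω₁, ω₃, ω₄}  = {ω₂, ω₅}ᶜ
Pass 6: already closed under ᶜ and ∪.

|σ(ℰ)| = 32.  σ(ℰ) = { {}, {ω₁}, {ω₂}, {ω₃}, {ω₄}, {ω₅}, {ω₁, ω₂}, {ω₁, ω₃}, {ω₁, ω₄}, {ω₁, ω₅}, {ω₂, ω₃}, {ω₂, ω₄}, {ω₂, ω₅}, {ω₃, ω₄}, {ω₃, ω₅}, {ω₄, ω₅}, {ω₁, ω₂, ω₃}, {ω₁, ω₂, ω₄}, {ω₁, ω₂, ω₅}, {ω₁, ω₃, ω₄}, {ω₁, ω₃, ω₅}, {ω₁, ω₄, ω₅}, {ω₂, ω₃, ω₄}, {ω₂, ω₃, ω₅}, {ω₂, ω₄, ω₅}, {ω₃, ω₄, ω₅}, {ω₁, ω₂, ω₃, ω₄}, {ω₁, ω₂, ω₃, ω₅}, {ω₁, ω₂, ω₄, ω₅}, {ω₁, ω₃, ω₄, ω₅}, {ω₂, ω₃, ω₄, ω₅}, X }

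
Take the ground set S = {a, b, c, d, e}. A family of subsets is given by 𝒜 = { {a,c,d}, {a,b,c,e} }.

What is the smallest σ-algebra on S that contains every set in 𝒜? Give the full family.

σ(𝒜) (8 sets): { ∅, {d}, {a,c}, {b,e}, {a,c,d}, {b,d,e}, {a,b,c,e}, S }

Check:
Initial family (4 sets): { ∅, {a,c,d}, {a,b,c,e}, S }.
Pass 1: 2 new —
  {d}  = complement {a,b,c,e}
  {b,e}  = complement {a,c,d}
Pass 2: 1 new —
  {b,d,e}  = {b,e} ∪ {d}
Pass 3: +1 →
  {a,c}  = complement {b,d,e}
Pass 4: no new sets; the family is a σ-algebra.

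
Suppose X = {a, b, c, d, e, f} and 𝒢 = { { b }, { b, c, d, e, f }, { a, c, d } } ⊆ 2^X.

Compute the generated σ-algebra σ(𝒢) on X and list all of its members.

Seed the family with 𝒢 together with ∅ and X: { ∅, { b }, { a, c, d }, { b, c, d, e, f }, X }.
Iteration 1 (4 new):
  { a }  = ᶜ of { b, c, d, e, f }
  { b, e, f }  = ᶜ of { a, c, d }
  { a, b, c, d }  = { a, c, d } ∪ { b }
  { a, c, d, e, f }  = ᶜ of { b }
Iteration 2: +3 →
  { a, b }  = { b } ∪ { a }
  { e, f }  = ᶜ of { a, b, c, d }
  { a, b, e, f }  = { b, e, f } ∪ { a }
Iteration 3 adds 3:
  { c, d }  = ᶜ of { a, b, e, f }
  { a, e, f }  = { e, f } ∪ { a }
  { c, d, e, f }  = ᶜ of { a, b }
Iteration 4: 1 new —
  { b, c, d }  = ᶜ of { a, e, f }
Iteration 5: stable.

Hence σ(𝒢) has 16 members: { ∅, { a }, { b }, { a, b }, { c, d }, { e, f }, { a, c, d }, { a, e, f }, { b, c, d }, { b, e, f }, { a, b, c, d }, { a, b, e, f }, { c, d, e, f }, { a, c, d, e, f }, { b, c, d, e, f }, X }.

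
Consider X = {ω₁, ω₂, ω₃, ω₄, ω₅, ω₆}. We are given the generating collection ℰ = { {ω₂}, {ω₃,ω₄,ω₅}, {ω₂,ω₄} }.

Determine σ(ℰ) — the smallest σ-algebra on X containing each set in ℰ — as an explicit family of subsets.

Begin from { {}, {ω₂}, {ω₂,ω₄}, {ω₃,ω₄,ω₅}, X } (that is, ℰ plus ∅ and X).
Pass 1 (4 new):
  {ω₁,ω₂,ω₆}  = complement {ω₃,ω₄,ω₅}
  {ω₁,ω₃,ω₅,ω₆}  = complement {ω₂,ω₄}
  {ω₂,ω₃,ω₄,ω₅}  = {ω₃,ω₄,ω₅} ∪ {ω₂}
  {ω₁,ω₃,ω₄,ω₅,ω₆}  = complement {ω₂}
  (now 9)
Pass 2: +3 →
  {ω₁,ω₆}  = complement {ω₂,ω₃,ω₄,ω₅}
  {ω₁,ω₂,ω₄,ω₆}  = {ω₁,ω₂,ω₆} ∪ {ω₂,ω₄}
  {ω₁,ω₂,ω₃,ω₅,ω₆}  = {ω₁,ω₃,ω₅,ω₆} ∪ {ω₂}
  (now 12)
Pass 3 adds 2:
  {ω₄}  = complement {ω₁,ω₂,ω₃,ω₅,ω₆}
  {ω₃,ω₅}  = complement {ω₁,ω₂,ω₄,ω₆}
  (now 14)
Pass 4 (2 new):
  {ω₁,ω₄,ω₆}  = {ω₁,ω₆} ∪ {ω₄}
  {ω₂,ω₃,ω₅}  = {ω₃,ω₅} ∪ {ω₂}
  (now 16)
Pass 5: closed — nothing new.

Hence σ(ℰ) has 16 members: { {}, {ω₂}, {ω₄}, {ω₁,ω₆}, {ω₂,ω₄}, {ω₃,ω₅}, {ω₁,ω₂,ω₆}, {ω₁,ω₄,ω₆}, {ω₂,ω₃,ω₅}, {ω₃,ω₄,ω₅}, {ω₁,ω₂,ω₄,ω₆}, {ω₁,ω₃,ω₅,ω₆}, {ω₂,ω₃,ω₄,ω₅}, {ω₁,ω₂,ω₃,ω₅,ω₆}, {ω₁,ω₃,ω₄,ω₅,ω₆}, X }.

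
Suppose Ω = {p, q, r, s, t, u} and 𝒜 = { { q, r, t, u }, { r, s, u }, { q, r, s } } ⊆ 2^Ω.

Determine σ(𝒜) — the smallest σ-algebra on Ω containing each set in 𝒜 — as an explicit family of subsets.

|σ(𝒜)| = 64.  σ(𝒜) = { {  }, { p }, { q }, { r }, { s }, { t }, { u }, { p, q }, { p, r }, { p, s }, { p, t }, { p, u }, { q, r }, { q, s }, { q, t }, { q, u }, { r, s }, { r, t }, { r, u }, { s, t }, { s, u }, { t, u }, { p, q, r }, { p, q, s }, { p, q, t }, { p, q, u }, { p, r, s }, { p, r, t }, { p, r, u }, { p, s, t }, { p, s, u }, { p, t, u }, { q, r, s }, { q, r, t }, { q, r, u }, { q, s, t }, { q, s, u }, { q, t, u }, { r, s, t }, { r, s, u }, { r, t, u }, { s, t, u }, { p, q, r, s }, { p, q, r, t }, { p, q, r, u }, { p, q, s, t }, { p, q, s, u }, { p, q, t, u }, { p, r, s, t }, { p, r, s, u }, { p, r, t, u }, { p, s, t, u }, { q, r, s, t }, { q, r, s, u }, { q, r, t, u }, { q, s, t, u }, { r, s, t, u }, { p, q, r, s, t }, { p, q, r, s, u }, { p, q, r, t, u }, { p, q, s, t, u }, { p, r, s, t, u }, { q, r, s, t, u }, Ω }

Trace:
Take S₀ = 𝒜 ∪ {∅, Ω} = { {  }, { q, r, s }, { r, s, u }, { q, r, t, u }, Ω }.
Pass 1. New:
  { p, s }  = { q, r, t, u }ᶜ
  { p, q, t }  = { r, s, u }ᶜ
  { p, t, u }  = { q, r, s }ᶜ
  { q, r, s, u }  = { q, r, s } ∪ { r, s, u }
  { q, r, s, t, u }  = { q, r, s } ∪ { q, r, t, u }
  [10 total]
Pass 2. New:
  { p }  = { q, r, s, t, u }ᶜ
  { p, t }  = { q, r, s, u }ᶜ
  { p, q, r, s }  = { q, r, s } ∪ { p, s }
  { p, q, s, t }  = { p, q, t } ∪ { p, s }
  { p, q, t, u }  = { p, q, t } ∪ { p, t, u }
  { p, r, s, u }  = { p, s } ∪ { r, s, u }
  { p, s, t, u }  = { p, s } ∪ { p, t, u }
  { p, q, r, s, t }  = { q, r, s } ∪ { p, q, t }
  { p, q, r, s, u }  = { p, s } ∪ { q, r, s, u }
  { p, q, r, t, u }  = { p, q, t } ∪ { q, r, t, u }
  { p, r, s, t, u }  = { p, t, u } ∪ { r, s, u }
  [21 total]
Pass 3 (11 new):
  { q }  = { p, r, s, t, u }ᶜ
  { s }  = { p, q, r, t, u }ᶜ
  { t }  = { p, q, r, s, u }ᶜ
  { u }  = { p, q, r, s, t }ᶜ
  { q, r }  = { p, s, t, u }ᶜ
  { q, t }  = { p, r, s, u }ᶜ
  { r, s }  = { p, q, t, u }ᶜ
  { r, u }  = { p, q, s, t }ᶜ
  { t, u }  = { p, q, r, s }ᶜ
  { p, s, t }  = { p, s } ∪ { p, t }
  { p, q, s, t, u }  = { p, s, t, u } ∪ { p, q, t, u }
  [32 total]
Pass 4 (24 new):
  { r }  = { p, q, s, t, u }ᶜ
  { p, q }  = { p } ∪ { q }
  { p, u }  = { p } ∪ { u }
  { q, s }  = { q } ∪ { s }
  { q, u }  = { q } ∪ { u }
  { s, t }  = { t } ∪ { s }
  { s, u }  = { u } ∪ { s }
  { p, q, r }  = { p } ∪ { q, r }
  { p, q, s }  = { q } ∪ { p, s }
  { p, r, s }  = { r, s } ∪ { p }
  { p, r, u }  = { p } ∪ { r, u }
  { p, s, u }  = { u } ∪ { p, s }
  { q, r, t }  = { q, t } ∪ { q, r }
  { q, r, u }  = { p, s, t }ᶜ
  { q, s, t }  = { q, t } ∪ { s }
  { q, t, u }  = { q, t } ∪ { t, u }
  { r, s, t }  = { r, s } ∪ { t }
  { r, t, u }  = { t, u } ∪ { r, u }
  { s, t, u }  = { t, u } ∪ { s }
  { p, q, r, t }  = { p, q, t } ∪ { q, r }
  { p, r, s, t }  = { p, s, t } ∪ { r, s }
  { p, r, t, u }  = { p, t, u } ∪ { r, u }
  { q, r, s, t }  = { q, t } ∪ { r, s }
  { r, s, t, u }  = { r, s } ∪ { t, u }
  [56 total]
Pass 5 (8 new):
  { p, r }  = { r } ∪ { p }
  { r, t }  = { t } ∪ { r }
  { p, q, u }  = { r, s, t }ᶜ
  { p, r, t }  = { p, t } ∪ { r }
  { q, s, u }  = { q } ∪ { s, u }
  { p, q, r, u }  = { s, t }ᶜ
  { p, q, s, u }  = { p, u } ∪ { q, s }
  { q, s, t, u }  = { q, t } ∪ { s, u }
  [64 total]
Pass 6: stable.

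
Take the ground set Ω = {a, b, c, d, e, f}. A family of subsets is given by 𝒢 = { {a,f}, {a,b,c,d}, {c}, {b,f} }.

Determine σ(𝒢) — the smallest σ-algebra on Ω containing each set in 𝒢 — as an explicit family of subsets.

σ(𝒢) = { {}, {a}, {b}, {c}, {d}, {e}, {f}, {a,b}, {a,c}, {a,d}, {a,e}, {a,f}, {b,c}, {b,d}, {b,e}, {b,f}, {c,d}, {c,e}, {c,f}, {d,e}, {d,f}, {e,f}, {a,b,c}, {a,b,d}, {a,b,e}, {a,b,f}, {a,c,d}, {a,c,e}, {a,c,f}, {a,d,e}, {a,d,f}, {a,e,f}, {b,c,d}, {b,c,e}, {b,c,f}, {b,d,e}, {b,d,f}, {b,e,f}, {c,d,e}, {c,d,f}, {c,e,f}, {d,e,f}, {a,b,c,d}, {a,b,c,e}, {a,b,c,f}, {a,b,d,e}, {a,b,d,f}, {a,b,e,f}, {a,c,d,e}, {a,c,d,f}, {a,c,e,f}, {a,d,e,f}, {b,c,d,e}, {b,c,d,f}, {b,c,e,f}, {b,d,e,f}, {c,d,e,f}, {a,b,c,d,e}, {a,b,c,d,f}, {a,b,c,e,f}, {a,b,d,e,f}, {a,c,d,e,f}, {b,c,d,e,f}, Ω }

Derivation:
Start: 𝒢 ∪ {∅, Ω} = { {}, {c}, {a,f}, {b,f}, {a,b,c,d}, Ω }.
Round 1: +8 →
  {e,f}  = Ω∖{a,b,c,d}
  {a,b,f}  = {a,f} ∪ {b,f}
  {a,c,f}  = {c} ∪ {a,f}
  {b,c,f}  = {c} ∪ {b,f}
  {a,c,d,e}  = Ω∖{b,f}
  {b,c,d,e}  = Ω∖{a,f}
  {a,b,c,d,f}  = {a,f} ∪ {a,b,c,d}
  {a,b,d,e,f}  = Ω∖{c}
  [14 total]
Round 2 (14 new):
  {e}  = Ω∖{a,b,c,d,f}
  {a,d,e}  = Ω∖{b,c,f}
  {a,e,f}  = {e,f} ∪ {a,f}
  {b,d,e}  = Ω∖{a,c,f}
  {b,e,f}  = {e,f} ∪ {b,f}
  {c,d,e}  = Ω∖{a,b,f}
  {c,e,f}  = {e,f} ∪ {c}
  {a,b,c,f}  = {a,c,f} ∪ {b,c,f}
  {a,b,e,f}  = {e,f} ∪ {a,b,f}
  {a,c,e,f}  = {e,f} ∪ {a,c,f}
  {b,c,e,f}  = {e,f} ∪ {b,c,f}
  {a,b,c,d,e}  = {b,c,d,e} ∪ {a,c,d,e}
  {a,c,d,e,f}  = {e,f} ∪ {a,c,d,e}
  {b,c,d,e,f}  = {e,f} ∪ {b,c,d,e}
  [28 total]
Round 3: 16 new —
  {a}  = Ω∖{b,c,d,e,f}
  {b}  = Ω∖{a,c,d,e,f}
  {f}  = Ω∖{a,b,c,d,e}
  {a,d}  = Ω∖{b,c,e,f}
  {b,d}  = Ω∖{a,c,e,f}
  {c,d}  = Ω∖{a,b,e,f}
  {c,e}  = {e} ∪ {c}
  {d,e}  = Ω∖{a,b,c,f}
  {a,b,d}  = Ω∖{c,e,f}
  {a,c,d}  = Ω∖{b,e,f}
  {b,c,d}  = Ω∖{a,e,f}
  {a,b,d,e}  = {b,d,e} ∪ {a,d,e}
  {a,d,e,f}  = {e,f} ∪ {a,d,e}
  {b,d,e,f}  = {e,f} ∪ {b,d,e}
  {c,d,e,f}  = {c,d,e} ∪ {e,f}
  {a,b,c,e,f}  = {e,f} ∪ {a,b,c,f}
  [44 total]
Round 4: +16 →
  {d}  = Ω∖{a,b,c,e,f}
  {a,b}  = Ω∖{c,d,e,f}
  {a,c}  = Ω∖{b,d,e,f}
  {a,e}  = {a} ∪ {e}
  {b,c}  = Ω∖{a,d,e,f}
  {b,e}  = {b} ∪ {e}
  {c,f}  = Ω∖{a,b,d,e}
  {a,c,e}  = {c,e} ∪ {a}
  {a,d,f}  = {a,f} ∪ {a,d}
  {b,c,e}  = {b} ∪ {c,e}
  {b,d,f}  = {b,f} ∪ {b,d}
  {c,d,f}  = {c,d} ∪ {f}
  {d,e,f}  = {d,e} ∪ {e,f}
  {a,b,d,f}  = Ω∖{c,e}
  {a,c,d,f}  = {c,d} ∪ {a,c,f}
  {b,c,d,f}  = {c,d} ∪ {b,c,f}
  [60 total]
Round 5 (4 new):
  {d,f}  = {f} ∪ {d}
  {a,b,c}  = Ω∖{d,e,f}
  {a,b,e}  = Ω∖{c,d,f}
  {a,b,c,e}  = {b,e} ∪ {a,c,e}
  [64 total]
Round 6: stable.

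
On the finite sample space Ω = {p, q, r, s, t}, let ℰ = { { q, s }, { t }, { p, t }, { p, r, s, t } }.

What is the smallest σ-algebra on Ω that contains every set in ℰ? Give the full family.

Start: ℰ ∪ {∅, Ω} = { {  }, { t }, { p, t }, { q, s }, { p, r, s, t }, Ω }.
Iteration 1: 6 new —
  { q }  = Ω∖{ p, r, s, t }
  { p, r, t }  = Ω∖{ q, s }
  { q, r, s }  = Ω∖{ p, t }
  { q, s, t }  = { q, s } ∪ { t }
  { p, q, r, s }  = Ω∖{ t }
  { p, q, s, t }  = { p, t } ∪ { q, s }
Iteration 2. New:
  { r }  = Ω∖{ p, q, s, t }
  { p, r }  = Ω∖{ q, s, t }
  { q, t }  = { q } ∪ { t }
  { p, q, t }  = { q } ∪ { p, t }
  { p, q, r, t }  = { p, r, t } ∪ { q }
  { q, r, s, t }  = { q, r, s } ∪ { t }
Iteration 3: +8 →
  { p }  = Ω∖{ q, r, s, t }
  { s }  = Ω∖{ p, q, r, t }
  { q, r }  = { r } ∪ { q }
  { r, s }  = Ω∖{ p, q, t }
  { r, t }  = { r } ∪ { t }
  { p, q, r }  = { p, r } ∪ { q }
  { p, r, s }  = Ω∖{ q, t }
  { q, r, t }  = { r } ∪ { q, t }
Iteration 4 (6 new):
  { p, q }  = { q } ∪ { p }
  { p, s }  = Ω∖{ q, r, t }
  { s, t }  = Ω∖{ p, q, r }
  { p, q, s }  = Ω∖{ r, t }
  { p, s, t }  = Ω∖{ q, r }
  { r, s, t }  = { r, s } ∪ { t }
After Iteration 5 the family is unchanged; done.

σ(ℰ) = { {  }, { p }, { q }, { r }, { s }, { t }, { p, q }, { p, r }, { p, s }, { p, t }, { q, r }, { q, s }, { q, t }, { r, s }, { r, t }, { s, t }, { p, q, r }, { p, q, s }, { p, q, t }, { p, r, s }, { p, r, t }, { p, s, t }, { q, r, s }, { q, r, t }, { q, s, t }, { r, s, t }, { p, q, r, s }, { p, q, r, t }, { p, q, s, t }, { p, r, s, t }, { q, r, s, t }, Ω }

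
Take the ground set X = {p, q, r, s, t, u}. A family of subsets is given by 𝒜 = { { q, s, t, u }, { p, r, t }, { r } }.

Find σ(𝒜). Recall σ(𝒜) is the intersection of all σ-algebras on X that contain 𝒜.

σ(𝒜) = { {}, { p }, { r }, { t }, { p, r }, { p, t }, { r, t }, { p, r, t }, { q, s, u }, { p, q, s, u }, { q, r, s, u }, { q, s, t, u }, { p, q, r, s, u }, { p, q, s, t, u }, { q, r, s, t, u }, X }

Working:
Initial family (5 sets): { {}, { r }, { p, r, t }, { q, s, t, u }, X }.
Step 1 (4 new):
  { p, r }  = ᶜ of { q, s, t, u }
  { q, s, u }  = ᶜ of { p, r, t }
  { p, q, s, t, u }  = ᶜ of { r }
  { q, r, s, t, u }  = { r } ∪ { q, s, t, u }
  [9 total]
Step 2: 3 new —
  { p }  = ᶜ of { q, r, s, t, u }
  { q, r, s, u }  = { q, s, u } ∪ { r }
  { p, q, r, s, u }  = { q, s, u } ∪ { p, r }
  [12 total]
Step 3 adds 3:
  { t }  = ᶜ of { p, q, r, s, u }
  { p, t }  = ᶜ of { q, r, s, u }
  { p, q, s, u }  = { q, s, u } ∪ { p }
  [15 total]
Step 4. New:
  { r, t }  = ᶜ of { p, q, s, u }
  [16 total]
Step 5: already closed under ᶜ and ∪.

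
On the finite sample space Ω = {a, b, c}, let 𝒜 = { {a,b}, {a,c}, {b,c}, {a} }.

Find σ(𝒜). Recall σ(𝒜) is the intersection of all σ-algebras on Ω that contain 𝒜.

Initial family (6 sets): { {}, {a}, {a,b}, {a,c}, {b,c}, Ω }.
Iteration 1. New:
  {b}  = ᶜ of {a,c}
  {c}  = ᶜ of {a,b}
  |family| = 8
Iteration 2: no new sets; the family is a σ-algebra.

σ(𝒜) = { {}, {a}, {b}, {c}, {a,b}, {a,c}, {b,c}, Ω }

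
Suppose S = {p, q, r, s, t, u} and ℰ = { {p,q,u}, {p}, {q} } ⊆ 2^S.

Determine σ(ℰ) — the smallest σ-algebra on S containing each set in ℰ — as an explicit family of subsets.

σ(ℰ) (16 sets): { ∅, {p}, {q}, {u}, {p,q}, {p,u}, {q,u}, {p,q,u}, {r,s,t}, {p,r,s,t}, {q,r,s,t}, {r,s,t,u}, {p,q,r,s,t}, {p,r,s,t,u}, {q,r,s,t,u}, S }

Working:
Seed the family with ℰ together with ∅ and S: { ∅, {p}, {q}, {p,q,u}, S }.
Round 1 adds 4:
  {p,q}  = {q} ∪ {p}
  {r,s,t}  = complement {p,q,u}
  {p,r,s,t,u}  = complement {q}
  {q,r,s,t,u}  = complement {p}
Round 2. New:
  {p,r,s,t}  = {r,s,t} ∪ {p}
  {q,r,s,t}  = {r,s,t} ∪ {q}
  {r,s,t,u}  = complement {p,q}
  {p,q,r,s,t}  = {r,s,t} ∪ {p,q}
Round 3 (3 new):
  {u}  = complement {p,q,r,s,t}
  {p,u}  = complement {q,r,s,t}
  {q,u}  = complement {p,r,s,t}
Round 4: already closed under ᶜ and ∪.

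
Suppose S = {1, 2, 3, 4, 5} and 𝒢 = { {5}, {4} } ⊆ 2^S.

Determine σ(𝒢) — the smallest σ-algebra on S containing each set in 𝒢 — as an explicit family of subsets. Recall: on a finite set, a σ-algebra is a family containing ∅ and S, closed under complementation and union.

Begin from { ∅, {4}, {5}, S } (that is, 𝒢 plus ∅ and S).
Round 1 (3 new):
  {4, 5}  = {4} ∪ {5}
  {1, 2, 3, 4}  = ᶜ of {5}
  {1, 2, 3, 5}  = ᶜ of {4}
  |family| = 7
Round 2: +1 →
  {1, 2, 3}  = ᶜ of {4, 5}
  |family| = 8
After Round 3 the family is unchanged; done.

σ(𝒢) = { ∅, {4}, {5}, {4, 5}, {1, 2, 3}, {1, 2, 3, 4}, {1, 2, 3, 5}, S }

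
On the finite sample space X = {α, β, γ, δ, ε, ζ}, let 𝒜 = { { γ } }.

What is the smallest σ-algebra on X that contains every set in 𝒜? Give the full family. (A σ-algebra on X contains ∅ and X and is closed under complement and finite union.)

|σ(𝒜)| = 4.  σ(𝒜) = { {  }, { γ }, { α, β, δ, ε, ζ }, X }

Check:
Start: 𝒜 ∪ {∅, X} = { {  }, { γ }, X }.
Iteration 1 adds 1:
  { α, β, δ, ε, ζ }  = { γ }ᶜ
  (now 4)
Iteration 2: already closed under ᶜ and ∪.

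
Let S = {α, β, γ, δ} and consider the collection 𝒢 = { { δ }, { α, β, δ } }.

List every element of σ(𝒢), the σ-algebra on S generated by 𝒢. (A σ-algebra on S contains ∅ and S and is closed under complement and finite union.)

Seed the family with 𝒢 together with ∅ and S: { ∅, { δ }, { α, β, δ }, S }.
Iteration 1 adds 2:
  { γ }  = ᶜ of { α, β, δ }
  { α, β, γ }  = ᶜ of { δ }
  [6 total]
Iteration 2 (1 new):
  { γ, δ }  = { γ } ∪ { δ }
  [7 total]
Iteration 3. New:
  { α, β }  = ᶜ of { γ, δ }
  [8 total]
Iteration 4: no new sets; the family is a σ-algebra.

Therefore σ(𝒢) = { ∅, { γ }, { δ }, { α, β }, { γ, δ }, { α, β, γ }, { α, β, δ }, S } (|σ(𝒢)| = 8).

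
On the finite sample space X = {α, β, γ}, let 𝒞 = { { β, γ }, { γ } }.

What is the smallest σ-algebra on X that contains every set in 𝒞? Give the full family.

Answer: σ(𝒞) = { {  }, { α }, { β }, { γ }, { α, β }, { α, γ }, { β, γ }, X }

Working:
Seed the family with 𝒞 together with ∅ and X: { {  }, { γ }, { β, γ }, X }.
Iteration 1: +2 →
  { α }  = X∖{ β, γ }
  { α, β }  = X∖{ γ }
Iteration 2 (1 new):
  { α, γ }  = { γ } ∪ { α }
Iteration 3: +1 →
  { β }  = X∖{ α, γ }
Iteration 4: no new sets; the family is a σ-algebra.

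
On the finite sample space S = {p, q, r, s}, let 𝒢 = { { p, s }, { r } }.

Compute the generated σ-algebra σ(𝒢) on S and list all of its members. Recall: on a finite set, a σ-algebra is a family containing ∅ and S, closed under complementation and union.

Begin from { {}, { r }, { p, s }, S } (that is, 𝒢 plus ∅ and S).
Iteration 1 adds 3:
  { q, r }  = { p, s }ᶜ
  { p, q, s }  = { r }ᶜ
  { p, r, s }  = { r } ∪ { p, s }
  [7 total]
Iteration 2. New:
  { q }  = { p, r, s }ᶜ
  [8 total]
After Iteration 3 the family is unchanged; done.

σ(𝒢) = { {}, { q }, { r }, { p, s }, { q, r }, { p, q, s }, { p, r, s }, S }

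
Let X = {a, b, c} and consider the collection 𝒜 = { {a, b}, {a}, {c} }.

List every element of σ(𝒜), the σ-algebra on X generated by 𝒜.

Start: 𝒜 ∪ {∅, X} = { {}, {a}, {c}, {a, b}, X }.
Iteration 1: +2 →
  {a, c}  = {c} ∪ {a}
  {b, c}  = complement {a}
Iteration 2: +1 →
  {b}  = complement {a, c}
Iteration 3: already closed under ᶜ and ∪.

Therefore σ(𝒜) = { {}, {a}, {b}, {c}, {a, b}, {a, c}, {b, c}, X } (|σ(𝒜)| = 8).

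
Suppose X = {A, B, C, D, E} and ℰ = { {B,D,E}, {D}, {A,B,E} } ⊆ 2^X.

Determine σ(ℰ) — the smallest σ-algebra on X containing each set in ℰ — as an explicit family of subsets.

Begin from { ∅, {D}, {A,B,E}, {B,D,E}, X } (that is, ℰ plus ∅ and X).
Pass 1: 4 new —
  {A,C}  = X∖{B,D,E}
  {C,D}  = X∖{A,B,E}
  {A,B,C,E}  = X∖{D}
  {A,B,D,E}  = {A,B,E} ∪ {D}
  (now 9)
Pass 2. New:
  {C}  = X∖{A,B,D,E}
  {A,C,D}  = {C,D} ∪ {A,C}
  {B,C,D,E}  = {C,D} ∪ {B,D,E}
  (now 12)
Pass 3: 2 new —
  {A}  = X∖{B,C,D,E}
  {B,E}  = X∖{A,C,D}
  (now 14)
Pass 4. New:
  {A,D}  = {D} ∪ {A}
  {B,C,E}  = {C} ∪ {B,E}
  (now 16)
Pass 5: no new sets; the family is a σ-algebra.

|σ(ℰ)| = 16.  σ(ℰ) = { ∅, {A}, {C}, {D}, {A,C}, {A,D}, {B,E}, {C,D}, {A,B,E}, {A,C,D}, {B,C,E}, {B,D,E}, {A,B,C,E}, {A,B,D,E}, {B,C,D,E}, X }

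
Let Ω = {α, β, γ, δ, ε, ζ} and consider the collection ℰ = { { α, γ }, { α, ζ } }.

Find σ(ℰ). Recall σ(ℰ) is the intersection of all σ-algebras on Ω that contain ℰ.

Initial family (4 sets): { {}, { α, γ }, { α, ζ }, Ω }.
Step 1 (3 new):
  { α, γ, ζ }  = { α, γ } ∪ { α, ζ }
  { β, γ, δ, ε }  = ᶜ of { α, ζ }
  { β, δ, ε, ζ }  = ᶜ of { α, γ }
  — 7 sets.
Step 2 adds 4:
  { β, δ, ε }  = ᶜ of { α, γ, ζ }
  { α, β, γ, δ, ε }  = { α, γ } ∪ { β, γ, δ, ε }
  { α, β, δ, ε, ζ }  = { β, δ, ε, ζ } ∪ { α, ζ }
  { β, γ, δ, ε, ζ }  = { β, δ, ε, ζ } ∪ { β, γ, δ, ε }
  — 11 sets.
Step 3 adds 3:
  { α }  = ᶜ of { β, γ, δ, ε, ζ }
  { γ }  = ᶜ of { α, β, δ, ε, ζ }
  { ζ }  = ᶜ of { α, β, γ, δ, ε }
  — 14 sets.
Step 4 (2 new):
  { γ, ζ }  = { γ } ∪ { ζ }
  { α, β, δ, ε }  = { β, δ, ε } ∪ { α }
  — 16 sets.
Step 5: no new sets; the family is a σ-algebra.

Hence σ(ℰ) has 16 members: { {}, { α }, { γ }, { ζ }, { α, γ }, { α, ζ }, { γ, ζ }, { α, γ, ζ }, { β, δ, ε }, { α, β, δ, ε }, { β, γ, δ, ε }, { β, δ, ε, ζ }, { α, β, γ, δ, ε }, { α, β, δ, ε, ζ }, { β, γ, δ, ε, ζ }, Ω }.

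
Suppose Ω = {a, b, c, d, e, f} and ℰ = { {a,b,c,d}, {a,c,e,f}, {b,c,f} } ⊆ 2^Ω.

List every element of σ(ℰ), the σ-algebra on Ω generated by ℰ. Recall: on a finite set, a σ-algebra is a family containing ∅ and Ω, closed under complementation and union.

σ(ℰ) (64 sets): { {}, {a}, {b}, {c}, {d}, {e}, {f}, {a,b}, {a,c}, {a,d}, {a,e}, {a,f}, {b,c}, {b,d}, {b,e}, {b,f}, {c,d}, {c,e}, {c,f}, {d,e}, {d,f}, {e,f}, {a,b,c}, {a,b,d}, {a,b,e}, {a,b,f}, {a,c,d}, {a,c,e}, {a,c,f}, {a,d,e}, {a,d,f}, {a,e,f}, {b,c,d}, {b,c,e}, {b,c,f}, {b,d,e}, {b,d,f}, {b,e,f}, {c,d,e}, {c,d,f}, {c,e,f}, {d,e,f}, {a,b,c,d}, {a,b,c,e}, {a,b,c,f}, {a,b,d,e}, {a,b,d,f}, {a,b,e,f}, {a,c,d,e}, {a,c,d,f}, {a,c,e,f}, {a,d,e,f}, {b,c,d,e}, {b,c,d,f}, {b,c,e,f}, {b,d,e,f}, {c,d,e,f}, {a,b,c,d,e}, {a,b,c,d,f}, {a,b,c,e,f}, {a,b,d,e,f}, {a,c,d,e,f}, {b,c,d,e,f}, Ω }

Working:
Take S₀ = ℰ ∪ {∅, Ω} = { {}, {b,c,f}, {a,b,c,d}, {a,c,e,f}, Ω }.
Step 1 adds 5:
  {b,d}  = complement {a,c,e,f}
  {e,f}  = complement {a,b,c,d}
  {a,d,e}  = complement {b,c,f}
  {a,b,c,d,f}  = {b,c,f} ∪ {a,b,c,d}
  {a,b,c,e,f}  = {a,c,e,f} ∪ {b,c,f}
  (now 10)
Step 2. New:
  {d}  = complement {a,b,c,e,f}
  {e}  = complement {a,b,c,d,f}
  {a,b,d,e}  = {a,d,e} ∪ {b,d}
  {a,d,e,f}  = {a,d,e} ∪ {e,f}
  {b,c,d,f}  = {b,c,f} ∪ {b,d}
  {b,c,e,f}  = {e,f} ∪ {b,c,f}
  {b,d,e,f}  = {e,f} ∪ {b,d}
  {a,b,c,d,e}  = {a,d,e} ∪ {a,b,c,d}
  {a,c,d,e,f}  = {a,c,e,f} ∪ {a,d,e}
  (now 19)
Step 3. New:
  {b}  = complement {a,c,d,e,f}
  {f}  = complement {a,b,c,d,e}
  {a,c}  = complement {b,d,e,f}
  {a,d}  = complement {b,c,e,f}
  {a,e}  = complement {b,c,d,f}
  {b,c}  = complement {a,d,e,f}
  {c,f}  = complement {a,b,d,e}
  {d,e}  = {e} ∪ {d}
  {b,d,e}  = {b,d} ∪ {e}
  {d,e,f}  = {e,f} ∪ {d}
  {a,b,d,e,f}  = {e,f} ∪ {a,b,d,e}
  {b,c,d,e,f}  = {e,f} ∪ {b,c,d,f}
  (now 31)
Step 4: +25 →
  {a}  = complement {b,c,d,e,f}
  {c}  = complement {a,b,d,e,f}
  {b,e}  = {b} ∪ {e}
  {b,f}  = {b} ∪ {f}
  {d,f}  = {f} ∪ {d}
  {a,b,c}  = complement {d,e,f}
  {a,b,d}  = {b} ∪ {a,d}
  {a,b,e}  = {b} ∪ {a,e}
  {a,c,d}  = {a,d} ∪ {a,c}
  {a,c,e}  = {e} ∪ {a,c}
  {a,c,f}  = complement {b,d,e}
  {a,d,f}  = {f} ∪ {a,d}
  {a,e,f}  = {e,f} ∪ {a,e}
  {b,c,d}  = {b,c} ∪ {d}
  {b,c,e}  = {e} ∪ {b,c}
  {b,d,f}  = {f} ∪ {b,d}
  {b,e,f}  = {e,f} ∪ {b}
  {c,d,f}  = {c,f} ∪ {d}
  {c,e,f}  = {e,f} ∪ {c,f}
  {a,b,c,e}  = {b,c} ∪ {a,e}
  {a,b,c,f}  = complement {d,e}
  {a,c,d,e}  = {a,d,e} ∪ {a,c}
  {a,c,d,f}  = {a,d} ∪ {c,f}
  {b,c,d,e}  = {d,e} ∪ {b,c}
  {c,d,e,f}  = {d,e} ∪ {c,f}
  (now 56)
Step 5: +8 →
  {a,b}  = complement {c,d,e,f}
  {a,f}  = complement {b,c,d,e}
  {c,d}  = {c} ∪ {d}
  {c,e}  = {c} ∪ {e}
  {a,b,f}  = {b,f} ∪ {a}
  {c,d,e}  = {d,e} ∪ {c}
  {a,b,d,f}  = {b,d,f} ∪ {a,b,d}
  {a,b,e,f}  = {b} ∪ {a,e,f}
  (now 64)
Step 6: already closed under ᶜ and ∪.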